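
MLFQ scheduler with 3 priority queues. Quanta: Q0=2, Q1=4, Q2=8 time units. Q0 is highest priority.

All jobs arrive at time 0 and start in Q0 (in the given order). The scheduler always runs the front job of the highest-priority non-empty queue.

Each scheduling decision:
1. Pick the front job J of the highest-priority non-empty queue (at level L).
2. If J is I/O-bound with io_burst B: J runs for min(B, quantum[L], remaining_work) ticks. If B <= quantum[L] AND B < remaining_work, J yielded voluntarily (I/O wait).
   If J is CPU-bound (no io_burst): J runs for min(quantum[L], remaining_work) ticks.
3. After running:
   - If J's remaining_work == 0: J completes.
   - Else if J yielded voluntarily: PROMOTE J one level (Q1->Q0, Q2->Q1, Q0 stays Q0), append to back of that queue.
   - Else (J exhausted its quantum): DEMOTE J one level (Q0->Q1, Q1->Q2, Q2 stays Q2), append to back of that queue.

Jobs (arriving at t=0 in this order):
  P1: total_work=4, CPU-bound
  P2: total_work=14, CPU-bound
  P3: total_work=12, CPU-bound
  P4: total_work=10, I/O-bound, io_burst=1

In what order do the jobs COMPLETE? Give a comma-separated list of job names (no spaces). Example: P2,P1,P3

t=0-2: P1@Q0 runs 2, rem=2, quantum used, demote→Q1. Q0=[P2,P3,P4] Q1=[P1] Q2=[]
t=2-4: P2@Q0 runs 2, rem=12, quantum used, demote→Q1. Q0=[P3,P4] Q1=[P1,P2] Q2=[]
t=4-6: P3@Q0 runs 2, rem=10, quantum used, demote→Q1. Q0=[P4] Q1=[P1,P2,P3] Q2=[]
t=6-7: P4@Q0 runs 1, rem=9, I/O yield, promote→Q0. Q0=[P4] Q1=[P1,P2,P3] Q2=[]
t=7-8: P4@Q0 runs 1, rem=8, I/O yield, promote→Q0. Q0=[P4] Q1=[P1,P2,P3] Q2=[]
t=8-9: P4@Q0 runs 1, rem=7, I/O yield, promote→Q0. Q0=[P4] Q1=[P1,P2,P3] Q2=[]
t=9-10: P4@Q0 runs 1, rem=6, I/O yield, promote→Q0. Q0=[P4] Q1=[P1,P2,P3] Q2=[]
t=10-11: P4@Q0 runs 1, rem=5, I/O yield, promote→Q0. Q0=[P4] Q1=[P1,P2,P3] Q2=[]
t=11-12: P4@Q0 runs 1, rem=4, I/O yield, promote→Q0. Q0=[P4] Q1=[P1,P2,P3] Q2=[]
t=12-13: P4@Q0 runs 1, rem=3, I/O yield, promote→Q0. Q0=[P4] Q1=[P1,P2,P3] Q2=[]
t=13-14: P4@Q0 runs 1, rem=2, I/O yield, promote→Q0. Q0=[P4] Q1=[P1,P2,P3] Q2=[]
t=14-15: P4@Q0 runs 1, rem=1, I/O yield, promote→Q0. Q0=[P4] Q1=[P1,P2,P3] Q2=[]
t=15-16: P4@Q0 runs 1, rem=0, completes. Q0=[] Q1=[P1,P2,P3] Q2=[]
t=16-18: P1@Q1 runs 2, rem=0, completes. Q0=[] Q1=[P2,P3] Q2=[]
t=18-22: P2@Q1 runs 4, rem=8, quantum used, demote→Q2. Q0=[] Q1=[P3] Q2=[P2]
t=22-26: P3@Q1 runs 4, rem=6, quantum used, demote→Q2. Q0=[] Q1=[] Q2=[P2,P3]
t=26-34: P2@Q2 runs 8, rem=0, completes. Q0=[] Q1=[] Q2=[P3]
t=34-40: P3@Q2 runs 6, rem=0, completes. Q0=[] Q1=[] Q2=[]

Answer: P4,P1,P2,P3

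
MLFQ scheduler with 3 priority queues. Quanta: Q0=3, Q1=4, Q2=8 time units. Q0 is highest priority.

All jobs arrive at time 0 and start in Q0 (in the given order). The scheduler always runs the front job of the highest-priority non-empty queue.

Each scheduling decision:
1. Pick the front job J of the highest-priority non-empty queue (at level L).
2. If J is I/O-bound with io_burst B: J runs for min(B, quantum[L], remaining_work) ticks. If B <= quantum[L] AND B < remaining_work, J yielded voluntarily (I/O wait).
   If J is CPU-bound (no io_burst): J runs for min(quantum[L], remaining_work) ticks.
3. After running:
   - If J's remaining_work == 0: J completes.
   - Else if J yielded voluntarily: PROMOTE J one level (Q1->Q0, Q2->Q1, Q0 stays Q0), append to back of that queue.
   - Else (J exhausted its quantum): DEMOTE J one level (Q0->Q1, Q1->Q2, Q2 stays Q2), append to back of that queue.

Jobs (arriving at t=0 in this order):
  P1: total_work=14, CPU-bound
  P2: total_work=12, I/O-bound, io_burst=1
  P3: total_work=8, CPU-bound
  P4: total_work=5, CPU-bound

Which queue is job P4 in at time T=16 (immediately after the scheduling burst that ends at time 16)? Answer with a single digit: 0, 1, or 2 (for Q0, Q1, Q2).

Answer: 1

Derivation:
t=0-3: P1@Q0 runs 3, rem=11, quantum used, demote→Q1. Q0=[P2,P3,P4] Q1=[P1] Q2=[]
t=3-4: P2@Q0 runs 1, rem=11, I/O yield, promote→Q0. Q0=[P3,P4,P2] Q1=[P1] Q2=[]
t=4-7: P3@Q0 runs 3, rem=5, quantum used, demote→Q1. Q0=[P4,P2] Q1=[P1,P3] Q2=[]
t=7-10: P4@Q0 runs 3, rem=2, quantum used, demote→Q1. Q0=[P2] Q1=[P1,P3,P4] Q2=[]
t=10-11: P2@Q0 runs 1, rem=10, I/O yield, promote→Q0. Q0=[P2] Q1=[P1,P3,P4] Q2=[]
t=11-12: P2@Q0 runs 1, rem=9, I/O yield, promote→Q0. Q0=[P2] Q1=[P1,P3,P4] Q2=[]
t=12-13: P2@Q0 runs 1, rem=8, I/O yield, promote→Q0. Q0=[P2] Q1=[P1,P3,P4] Q2=[]
t=13-14: P2@Q0 runs 1, rem=7, I/O yield, promote→Q0. Q0=[P2] Q1=[P1,P3,P4] Q2=[]
t=14-15: P2@Q0 runs 1, rem=6, I/O yield, promote→Q0. Q0=[P2] Q1=[P1,P3,P4] Q2=[]
t=15-16: P2@Q0 runs 1, rem=5, I/O yield, promote→Q0. Q0=[P2] Q1=[P1,P3,P4] Q2=[]
t=16-17: P2@Q0 runs 1, rem=4, I/O yield, promote→Q0. Q0=[P2] Q1=[P1,P3,P4] Q2=[]
t=17-18: P2@Q0 runs 1, rem=3, I/O yield, promote→Q0. Q0=[P2] Q1=[P1,P3,P4] Q2=[]
t=18-19: P2@Q0 runs 1, rem=2, I/O yield, promote→Q0. Q0=[P2] Q1=[P1,P3,P4] Q2=[]
t=19-20: P2@Q0 runs 1, rem=1, I/O yield, promote→Q0. Q0=[P2] Q1=[P1,P3,P4] Q2=[]
t=20-21: P2@Q0 runs 1, rem=0, completes. Q0=[] Q1=[P1,P3,P4] Q2=[]
t=21-25: P1@Q1 runs 4, rem=7, quantum used, demote→Q2. Q0=[] Q1=[P3,P4] Q2=[P1]
t=25-29: P3@Q1 runs 4, rem=1, quantum used, demote→Q2. Q0=[] Q1=[P4] Q2=[P1,P3]
t=29-31: P4@Q1 runs 2, rem=0, completes. Q0=[] Q1=[] Q2=[P1,P3]
t=31-38: P1@Q2 runs 7, rem=0, completes. Q0=[] Q1=[] Q2=[P3]
t=38-39: P3@Q2 runs 1, rem=0, completes. Q0=[] Q1=[] Q2=[]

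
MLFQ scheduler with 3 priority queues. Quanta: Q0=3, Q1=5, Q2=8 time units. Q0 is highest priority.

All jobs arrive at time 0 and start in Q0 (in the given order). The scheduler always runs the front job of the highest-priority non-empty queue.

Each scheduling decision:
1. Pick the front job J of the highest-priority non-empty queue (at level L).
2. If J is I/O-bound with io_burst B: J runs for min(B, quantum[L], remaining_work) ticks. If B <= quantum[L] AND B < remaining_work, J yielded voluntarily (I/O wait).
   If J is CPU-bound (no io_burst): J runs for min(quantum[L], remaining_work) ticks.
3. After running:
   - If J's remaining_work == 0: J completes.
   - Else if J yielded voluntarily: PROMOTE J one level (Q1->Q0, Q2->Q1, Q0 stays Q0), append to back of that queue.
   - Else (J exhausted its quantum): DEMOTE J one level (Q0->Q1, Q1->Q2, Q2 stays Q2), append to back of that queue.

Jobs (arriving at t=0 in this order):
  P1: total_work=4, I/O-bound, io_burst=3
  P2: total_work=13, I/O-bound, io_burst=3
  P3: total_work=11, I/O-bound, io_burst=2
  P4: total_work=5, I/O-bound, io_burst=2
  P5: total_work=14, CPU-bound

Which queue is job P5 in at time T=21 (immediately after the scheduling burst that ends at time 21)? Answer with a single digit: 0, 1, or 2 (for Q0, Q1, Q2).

Answer: 1

Derivation:
t=0-3: P1@Q0 runs 3, rem=1, I/O yield, promote→Q0. Q0=[P2,P3,P4,P5,P1] Q1=[] Q2=[]
t=3-6: P2@Q0 runs 3, rem=10, I/O yield, promote→Q0. Q0=[P3,P4,P5,P1,P2] Q1=[] Q2=[]
t=6-8: P3@Q0 runs 2, rem=9, I/O yield, promote→Q0. Q0=[P4,P5,P1,P2,P3] Q1=[] Q2=[]
t=8-10: P4@Q0 runs 2, rem=3, I/O yield, promote→Q0. Q0=[P5,P1,P2,P3,P4] Q1=[] Q2=[]
t=10-13: P5@Q0 runs 3, rem=11, quantum used, demote→Q1. Q0=[P1,P2,P3,P4] Q1=[P5] Q2=[]
t=13-14: P1@Q0 runs 1, rem=0, completes. Q0=[P2,P3,P4] Q1=[P5] Q2=[]
t=14-17: P2@Q0 runs 3, rem=7, I/O yield, promote→Q0. Q0=[P3,P4,P2] Q1=[P5] Q2=[]
t=17-19: P3@Q0 runs 2, rem=7, I/O yield, promote→Q0. Q0=[P4,P2,P3] Q1=[P5] Q2=[]
t=19-21: P4@Q0 runs 2, rem=1, I/O yield, promote→Q0. Q0=[P2,P3,P4] Q1=[P5] Q2=[]
t=21-24: P2@Q0 runs 3, rem=4, I/O yield, promote→Q0. Q0=[P3,P4,P2] Q1=[P5] Q2=[]
t=24-26: P3@Q0 runs 2, rem=5, I/O yield, promote→Q0. Q0=[P4,P2,P3] Q1=[P5] Q2=[]
t=26-27: P4@Q0 runs 1, rem=0, completes. Q0=[P2,P3] Q1=[P5] Q2=[]
t=27-30: P2@Q0 runs 3, rem=1, I/O yield, promote→Q0. Q0=[P3,P2] Q1=[P5] Q2=[]
t=30-32: P3@Q0 runs 2, rem=3, I/O yield, promote→Q0. Q0=[P2,P3] Q1=[P5] Q2=[]
t=32-33: P2@Q0 runs 1, rem=0, completes. Q0=[P3] Q1=[P5] Q2=[]
t=33-35: P3@Q0 runs 2, rem=1, I/O yield, promote→Q0. Q0=[P3] Q1=[P5] Q2=[]
t=35-36: P3@Q0 runs 1, rem=0, completes. Q0=[] Q1=[P5] Q2=[]
t=36-41: P5@Q1 runs 5, rem=6, quantum used, demote→Q2. Q0=[] Q1=[] Q2=[P5]
t=41-47: P5@Q2 runs 6, rem=0, completes. Q0=[] Q1=[] Q2=[]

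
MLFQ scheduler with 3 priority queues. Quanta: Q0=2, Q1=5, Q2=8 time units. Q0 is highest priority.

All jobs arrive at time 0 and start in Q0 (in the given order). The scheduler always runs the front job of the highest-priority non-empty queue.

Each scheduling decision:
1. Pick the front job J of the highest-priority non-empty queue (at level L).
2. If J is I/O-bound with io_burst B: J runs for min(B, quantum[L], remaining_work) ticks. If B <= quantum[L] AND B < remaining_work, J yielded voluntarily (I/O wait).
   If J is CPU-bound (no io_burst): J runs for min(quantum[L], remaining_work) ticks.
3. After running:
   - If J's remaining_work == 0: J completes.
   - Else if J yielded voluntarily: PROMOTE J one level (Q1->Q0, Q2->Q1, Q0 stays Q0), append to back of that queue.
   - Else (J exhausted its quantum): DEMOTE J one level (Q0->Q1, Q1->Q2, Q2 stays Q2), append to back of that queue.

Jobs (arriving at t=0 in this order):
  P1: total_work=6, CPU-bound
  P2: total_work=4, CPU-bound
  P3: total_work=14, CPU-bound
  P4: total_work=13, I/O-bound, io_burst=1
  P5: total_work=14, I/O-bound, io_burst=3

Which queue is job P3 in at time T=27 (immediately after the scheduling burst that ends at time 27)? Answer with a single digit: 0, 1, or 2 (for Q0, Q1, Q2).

t=0-2: P1@Q0 runs 2, rem=4, quantum used, demote→Q1. Q0=[P2,P3,P4,P5] Q1=[P1] Q2=[]
t=2-4: P2@Q0 runs 2, rem=2, quantum used, demote→Q1. Q0=[P3,P4,P5] Q1=[P1,P2] Q2=[]
t=4-6: P3@Q0 runs 2, rem=12, quantum used, demote→Q1. Q0=[P4,P5] Q1=[P1,P2,P3] Q2=[]
t=6-7: P4@Q0 runs 1, rem=12, I/O yield, promote→Q0. Q0=[P5,P4] Q1=[P1,P2,P3] Q2=[]
t=7-9: P5@Q0 runs 2, rem=12, quantum used, demote→Q1. Q0=[P4] Q1=[P1,P2,P3,P5] Q2=[]
t=9-10: P4@Q0 runs 1, rem=11, I/O yield, promote→Q0. Q0=[P4] Q1=[P1,P2,P3,P5] Q2=[]
t=10-11: P4@Q0 runs 1, rem=10, I/O yield, promote→Q0. Q0=[P4] Q1=[P1,P2,P3,P5] Q2=[]
t=11-12: P4@Q0 runs 1, rem=9, I/O yield, promote→Q0. Q0=[P4] Q1=[P1,P2,P3,P5] Q2=[]
t=12-13: P4@Q0 runs 1, rem=8, I/O yield, promote→Q0. Q0=[P4] Q1=[P1,P2,P3,P5] Q2=[]
t=13-14: P4@Q0 runs 1, rem=7, I/O yield, promote→Q0. Q0=[P4] Q1=[P1,P2,P3,P5] Q2=[]
t=14-15: P4@Q0 runs 1, rem=6, I/O yield, promote→Q0. Q0=[P4] Q1=[P1,P2,P3,P5] Q2=[]
t=15-16: P4@Q0 runs 1, rem=5, I/O yield, promote→Q0. Q0=[P4] Q1=[P1,P2,P3,P5] Q2=[]
t=16-17: P4@Q0 runs 1, rem=4, I/O yield, promote→Q0. Q0=[P4] Q1=[P1,P2,P3,P5] Q2=[]
t=17-18: P4@Q0 runs 1, rem=3, I/O yield, promote→Q0. Q0=[P4] Q1=[P1,P2,P3,P5] Q2=[]
t=18-19: P4@Q0 runs 1, rem=2, I/O yield, promote→Q0. Q0=[P4] Q1=[P1,P2,P3,P5] Q2=[]
t=19-20: P4@Q0 runs 1, rem=1, I/O yield, promote→Q0. Q0=[P4] Q1=[P1,P2,P3,P5] Q2=[]
t=20-21: P4@Q0 runs 1, rem=0, completes. Q0=[] Q1=[P1,P2,P3,P5] Q2=[]
t=21-25: P1@Q1 runs 4, rem=0, completes. Q0=[] Q1=[P2,P3,P5] Q2=[]
t=25-27: P2@Q1 runs 2, rem=0, completes. Q0=[] Q1=[P3,P5] Q2=[]
t=27-32: P3@Q1 runs 5, rem=7, quantum used, demote→Q2. Q0=[] Q1=[P5] Q2=[P3]
t=32-35: P5@Q1 runs 3, rem=9, I/O yield, promote→Q0. Q0=[P5] Q1=[] Q2=[P3]
t=35-37: P5@Q0 runs 2, rem=7, quantum used, demote→Q1. Q0=[] Q1=[P5] Q2=[P3]
t=37-40: P5@Q1 runs 3, rem=4, I/O yield, promote→Q0. Q0=[P5] Q1=[] Q2=[P3]
t=40-42: P5@Q0 runs 2, rem=2, quantum used, demote→Q1. Q0=[] Q1=[P5] Q2=[P3]
t=42-44: P5@Q1 runs 2, rem=0, completes. Q0=[] Q1=[] Q2=[P3]
t=44-51: P3@Q2 runs 7, rem=0, completes. Q0=[] Q1=[] Q2=[]

Answer: 1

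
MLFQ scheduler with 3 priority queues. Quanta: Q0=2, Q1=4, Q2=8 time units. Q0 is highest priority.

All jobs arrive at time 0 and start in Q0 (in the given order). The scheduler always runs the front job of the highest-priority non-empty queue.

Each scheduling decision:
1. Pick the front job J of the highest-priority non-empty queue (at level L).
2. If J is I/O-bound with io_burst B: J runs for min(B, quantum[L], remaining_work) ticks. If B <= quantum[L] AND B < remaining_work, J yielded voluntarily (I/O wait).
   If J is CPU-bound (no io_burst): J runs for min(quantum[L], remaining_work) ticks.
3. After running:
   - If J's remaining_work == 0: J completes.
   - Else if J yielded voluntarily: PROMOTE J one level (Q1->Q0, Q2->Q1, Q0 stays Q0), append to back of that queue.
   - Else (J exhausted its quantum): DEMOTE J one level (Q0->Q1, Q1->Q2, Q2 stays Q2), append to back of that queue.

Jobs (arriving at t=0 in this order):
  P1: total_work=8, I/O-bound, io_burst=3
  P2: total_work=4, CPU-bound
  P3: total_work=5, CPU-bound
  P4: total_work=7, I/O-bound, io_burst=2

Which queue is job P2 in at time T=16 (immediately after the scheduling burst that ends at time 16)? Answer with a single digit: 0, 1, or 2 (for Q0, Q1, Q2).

Answer: 1

Derivation:
t=0-2: P1@Q0 runs 2, rem=6, quantum used, demote→Q1. Q0=[P2,P3,P4] Q1=[P1] Q2=[]
t=2-4: P2@Q0 runs 2, rem=2, quantum used, demote→Q1. Q0=[P3,P4] Q1=[P1,P2] Q2=[]
t=4-6: P3@Q0 runs 2, rem=3, quantum used, demote→Q1. Q0=[P4] Q1=[P1,P2,P3] Q2=[]
t=6-8: P4@Q0 runs 2, rem=5, I/O yield, promote→Q0. Q0=[P4] Q1=[P1,P2,P3] Q2=[]
t=8-10: P4@Q0 runs 2, rem=3, I/O yield, promote→Q0. Q0=[P4] Q1=[P1,P2,P3] Q2=[]
t=10-12: P4@Q0 runs 2, rem=1, I/O yield, promote→Q0. Q0=[P4] Q1=[P1,P2,P3] Q2=[]
t=12-13: P4@Q0 runs 1, rem=0, completes. Q0=[] Q1=[P1,P2,P3] Q2=[]
t=13-16: P1@Q1 runs 3, rem=3, I/O yield, promote→Q0. Q0=[P1] Q1=[P2,P3] Q2=[]
t=16-18: P1@Q0 runs 2, rem=1, quantum used, demote→Q1. Q0=[] Q1=[P2,P3,P1] Q2=[]
t=18-20: P2@Q1 runs 2, rem=0, completes. Q0=[] Q1=[P3,P1] Q2=[]
t=20-23: P3@Q1 runs 3, rem=0, completes. Q0=[] Q1=[P1] Q2=[]
t=23-24: P1@Q1 runs 1, rem=0, completes. Q0=[] Q1=[] Q2=[]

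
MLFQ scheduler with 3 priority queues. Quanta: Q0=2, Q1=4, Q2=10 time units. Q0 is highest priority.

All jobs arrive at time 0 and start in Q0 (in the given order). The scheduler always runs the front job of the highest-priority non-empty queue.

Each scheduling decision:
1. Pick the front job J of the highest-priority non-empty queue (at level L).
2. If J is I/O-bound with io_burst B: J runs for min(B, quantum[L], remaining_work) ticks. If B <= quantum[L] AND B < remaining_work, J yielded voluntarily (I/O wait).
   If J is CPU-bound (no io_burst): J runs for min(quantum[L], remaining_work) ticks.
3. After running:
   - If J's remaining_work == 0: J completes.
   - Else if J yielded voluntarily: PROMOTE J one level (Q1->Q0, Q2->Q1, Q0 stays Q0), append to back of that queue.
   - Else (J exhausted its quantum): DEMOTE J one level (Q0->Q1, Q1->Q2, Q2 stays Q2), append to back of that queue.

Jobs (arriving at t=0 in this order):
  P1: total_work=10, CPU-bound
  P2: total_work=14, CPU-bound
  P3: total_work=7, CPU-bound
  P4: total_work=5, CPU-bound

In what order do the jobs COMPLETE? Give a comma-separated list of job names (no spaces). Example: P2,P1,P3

Answer: P4,P1,P2,P3

Derivation:
t=0-2: P1@Q0 runs 2, rem=8, quantum used, demote→Q1. Q0=[P2,P3,P4] Q1=[P1] Q2=[]
t=2-4: P2@Q0 runs 2, rem=12, quantum used, demote→Q1. Q0=[P3,P4] Q1=[P1,P2] Q2=[]
t=4-6: P3@Q0 runs 2, rem=5, quantum used, demote→Q1. Q0=[P4] Q1=[P1,P2,P3] Q2=[]
t=6-8: P4@Q0 runs 2, rem=3, quantum used, demote→Q1. Q0=[] Q1=[P1,P2,P3,P4] Q2=[]
t=8-12: P1@Q1 runs 4, rem=4, quantum used, demote→Q2. Q0=[] Q1=[P2,P3,P4] Q2=[P1]
t=12-16: P2@Q1 runs 4, rem=8, quantum used, demote→Q2. Q0=[] Q1=[P3,P4] Q2=[P1,P2]
t=16-20: P3@Q1 runs 4, rem=1, quantum used, demote→Q2. Q0=[] Q1=[P4] Q2=[P1,P2,P3]
t=20-23: P4@Q1 runs 3, rem=0, completes. Q0=[] Q1=[] Q2=[P1,P2,P3]
t=23-27: P1@Q2 runs 4, rem=0, completes. Q0=[] Q1=[] Q2=[P2,P3]
t=27-35: P2@Q2 runs 8, rem=0, completes. Q0=[] Q1=[] Q2=[P3]
t=35-36: P3@Q2 runs 1, rem=0, completes. Q0=[] Q1=[] Q2=[]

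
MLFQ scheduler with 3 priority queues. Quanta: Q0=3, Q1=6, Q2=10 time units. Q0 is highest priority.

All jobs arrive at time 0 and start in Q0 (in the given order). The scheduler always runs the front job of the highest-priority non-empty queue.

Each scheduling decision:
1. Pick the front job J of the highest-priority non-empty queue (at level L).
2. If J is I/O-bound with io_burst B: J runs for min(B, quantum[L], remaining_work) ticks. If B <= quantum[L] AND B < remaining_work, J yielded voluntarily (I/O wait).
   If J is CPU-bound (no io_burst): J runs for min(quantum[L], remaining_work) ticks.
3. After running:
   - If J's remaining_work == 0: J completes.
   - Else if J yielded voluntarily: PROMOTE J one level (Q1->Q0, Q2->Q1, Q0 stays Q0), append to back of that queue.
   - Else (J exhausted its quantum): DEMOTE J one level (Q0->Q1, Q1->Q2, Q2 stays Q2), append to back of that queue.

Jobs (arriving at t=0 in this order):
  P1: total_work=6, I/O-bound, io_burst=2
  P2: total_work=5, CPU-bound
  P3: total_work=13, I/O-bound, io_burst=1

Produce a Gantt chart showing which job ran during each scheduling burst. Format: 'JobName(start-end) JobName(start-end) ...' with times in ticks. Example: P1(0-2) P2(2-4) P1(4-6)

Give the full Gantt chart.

t=0-2: P1@Q0 runs 2, rem=4, I/O yield, promote→Q0. Q0=[P2,P3,P1] Q1=[] Q2=[]
t=2-5: P2@Q0 runs 3, rem=2, quantum used, demote→Q1. Q0=[P3,P1] Q1=[P2] Q2=[]
t=5-6: P3@Q0 runs 1, rem=12, I/O yield, promote→Q0. Q0=[P1,P3] Q1=[P2] Q2=[]
t=6-8: P1@Q0 runs 2, rem=2, I/O yield, promote→Q0. Q0=[P3,P1] Q1=[P2] Q2=[]
t=8-9: P3@Q0 runs 1, rem=11, I/O yield, promote→Q0. Q0=[P1,P3] Q1=[P2] Q2=[]
t=9-11: P1@Q0 runs 2, rem=0, completes. Q0=[P3] Q1=[P2] Q2=[]
t=11-12: P3@Q0 runs 1, rem=10, I/O yield, promote→Q0. Q0=[P3] Q1=[P2] Q2=[]
t=12-13: P3@Q0 runs 1, rem=9, I/O yield, promote→Q0. Q0=[P3] Q1=[P2] Q2=[]
t=13-14: P3@Q0 runs 1, rem=8, I/O yield, promote→Q0. Q0=[P3] Q1=[P2] Q2=[]
t=14-15: P3@Q0 runs 1, rem=7, I/O yield, promote→Q0. Q0=[P3] Q1=[P2] Q2=[]
t=15-16: P3@Q0 runs 1, rem=6, I/O yield, promote→Q0. Q0=[P3] Q1=[P2] Q2=[]
t=16-17: P3@Q0 runs 1, rem=5, I/O yield, promote→Q0. Q0=[P3] Q1=[P2] Q2=[]
t=17-18: P3@Q0 runs 1, rem=4, I/O yield, promote→Q0. Q0=[P3] Q1=[P2] Q2=[]
t=18-19: P3@Q0 runs 1, rem=3, I/O yield, promote→Q0. Q0=[P3] Q1=[P2] Q2=[]
t=19-20: P3@Q0 runs 1, rem=2, I/O yield, promote→Q0. Q0=[P3] Q1=[P2] Q2=[]
t=20-21: P3@Q0 runs 1, rem=1, I/O yield, promote→Q0. Q0=[P3] Q1=[P2] Q2=[]
t=21-22: P3@Q0 runs 1, rem=0, completes. Q0=[] Q1=[P2] Q2=[]
t=22-24: P2@Q1 runs 2, rem=0, completes. Q0=[] Q1=[] Q2=[]

Answer: P1(0-2) P2(2-5) P3(5-6) P1(6-8) P3(8-9) P1(9-11) P3(11-12) P3(12-13) P3(13-14) P3(14-15) P3(15-16) P3(16-17) P3(17-18) P3(18-19) P3(19-20) P3(20-21) P3(21-22) P2(22-24)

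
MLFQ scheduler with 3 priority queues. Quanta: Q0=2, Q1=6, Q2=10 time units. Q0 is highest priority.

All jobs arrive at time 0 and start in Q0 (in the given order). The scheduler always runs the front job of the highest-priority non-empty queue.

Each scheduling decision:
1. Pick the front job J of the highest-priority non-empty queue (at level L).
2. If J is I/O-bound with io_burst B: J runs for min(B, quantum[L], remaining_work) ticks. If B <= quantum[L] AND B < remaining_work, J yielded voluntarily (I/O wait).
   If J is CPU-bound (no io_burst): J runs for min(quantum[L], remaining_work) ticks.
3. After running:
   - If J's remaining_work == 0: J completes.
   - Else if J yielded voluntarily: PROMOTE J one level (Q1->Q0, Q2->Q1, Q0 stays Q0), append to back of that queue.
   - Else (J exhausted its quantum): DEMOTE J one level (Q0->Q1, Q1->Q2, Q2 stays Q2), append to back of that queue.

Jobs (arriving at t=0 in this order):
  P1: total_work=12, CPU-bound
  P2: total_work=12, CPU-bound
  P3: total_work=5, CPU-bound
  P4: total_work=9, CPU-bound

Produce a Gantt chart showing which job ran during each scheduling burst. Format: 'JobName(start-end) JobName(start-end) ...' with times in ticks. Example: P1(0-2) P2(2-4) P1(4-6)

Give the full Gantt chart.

Answer: P1(0-2) P2(2-4) P3(4-6) P4(6-8) P1(8-14) P2(14-20) P3(20-23) P4(23-29) P1(29-33) P2(33-37) P4(37-38)

Derivation:
t=0-2: P1@Q0 runs 2, rem=10, quantum used, demote→Q1. Q0=[P2,P3,P4] Q1=[P1] Q2=[]
t=2-4: P2@Q0 runs 2, rem=10, quantum used, demote→Q1. Q0=[P3,P4] Q1=[P1,P2] Q2=[]
t=4-6: P3@Q0 runs 2, rem=3, quantum used, demote→Q1. Q0=[P4] Q1=[P1,P2,P3] Q2=[]
t=6-8: P4@Q0 runs 2, rem=7, quantum used, demote→Q1. Q0=[] Q1=[P1,P2,P3,P4] Q2=[]
t=8-14: P1@Q1 runs 6, rem=4, quantum used, demote→Q2. Q0=[] Q1=[P2,P3,P4] Q2=[P1]
t=14-20: P2@Q1 runs 6, rem=4, quantum used, demote→Q2. Q0=[] Q1=[P3,P4] Q2=[P1,P2]
t=20-23: P3@Q1 runs 3, rem=0, completes. Q0=[] Q1=[P4] Q2=[P1,P2]
t=23-29: P4@Q1 runs 6, rem=1, quantum used, demote→Q2. Q0=[] Q1=[] Q2=[P1,P2,P4]
t=29-33: P1@Q2 runs 4, rem=0, completes. Q0=[] Q1=[] Q2=[P2,P4]
t=33-37: P2@Q2 runs 4, rem=0, completes. Q0=[] Q1=[] Q2=[P4]
t=37-38: P4@Q2 runs 1, rem=0, completes. Q0=[] Q1=[] Q2=[]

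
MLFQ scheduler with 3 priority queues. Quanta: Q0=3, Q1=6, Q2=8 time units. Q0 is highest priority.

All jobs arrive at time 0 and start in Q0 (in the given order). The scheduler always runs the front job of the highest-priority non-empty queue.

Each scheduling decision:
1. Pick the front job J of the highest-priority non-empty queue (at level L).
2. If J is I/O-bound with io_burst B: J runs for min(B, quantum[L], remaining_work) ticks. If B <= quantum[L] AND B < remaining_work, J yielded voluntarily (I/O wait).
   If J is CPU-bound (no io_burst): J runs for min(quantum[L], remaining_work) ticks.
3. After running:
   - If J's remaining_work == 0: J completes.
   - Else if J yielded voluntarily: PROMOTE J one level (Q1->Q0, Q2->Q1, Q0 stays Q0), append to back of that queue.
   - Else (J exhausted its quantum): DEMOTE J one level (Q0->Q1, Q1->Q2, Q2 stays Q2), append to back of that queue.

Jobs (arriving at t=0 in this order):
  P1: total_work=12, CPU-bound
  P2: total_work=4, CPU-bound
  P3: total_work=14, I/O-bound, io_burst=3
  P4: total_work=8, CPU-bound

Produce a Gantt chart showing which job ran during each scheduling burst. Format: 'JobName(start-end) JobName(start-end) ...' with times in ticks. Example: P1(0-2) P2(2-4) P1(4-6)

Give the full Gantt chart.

Answer: P1(0-3) P2(3-6) P3(6-9) P4(9-12) P3(12-15) P3(15-18) P3(18-21) P3(21-23) P1(23-29) P2(29-30) P4(30-35) P1(35-38)

Derivation:
t=0-3: P1@Q0 runs 3, rem=9, quantum used, demote→Q1. Q0=[P2,P3,P4] Q1=[P1] Q2=[]
t=3-6: P2@Q0 runs 3, rem=1, quantum used, demote→Q1. Q0=[P3,P4] Q1=[P1,P2] Q2=[]
t=6-9: P3@Q0 runs 3, rem=11, I/O yield, promote→Q0. Q0=[P4,P3] Q1=[P1,P2] Q2=[]
t=9-12: P4@Q0 runs 3, rem=5, quantum used, demote→Q1. Q0=[P3] Q1=[P1,P2,P4] Q2=[]
t=12-15: P3@Q0 runs 3, rem=8, I/O yield, promote→Q0. Q0=[P3] Q1=[P1,P2,P4] Q2=[]
t=15-18: P3@Q0 runs 3, rem=5, I/O yield, promote→Q0. Q0=[P3] Q1=[P1,P2,P4] Q2=[]
t=18-21: P3@Q0 runs 3, rem=2, I/O yield, promote→Q0. Q0=[P3] Q1=[P1,P2,P4] Q2=[]
t=21-23: P3@Q0 runs 2, rem=0, completes. Q0=[] Q1=[P1,P2,P4] Q2=[]
t=23-29: P1@Q1 runs 6, rem=3, quantum used, demote→Q2. Q0=[] Q1=[P2,P4] Q2=[P1]
t=29-30: P2@Q1 runs 1, rem=0, completes. Q0=[] Q1=[P4] Q2=[P1]
t=30-35: P4@Q1 runs 5, rem=0, completes. Q0=[] Q1=[] Q2=[P1]
t=35-38: P1@Q2 runs 3, rem=0, completes. Q0=[] Q1=[] Q2=[]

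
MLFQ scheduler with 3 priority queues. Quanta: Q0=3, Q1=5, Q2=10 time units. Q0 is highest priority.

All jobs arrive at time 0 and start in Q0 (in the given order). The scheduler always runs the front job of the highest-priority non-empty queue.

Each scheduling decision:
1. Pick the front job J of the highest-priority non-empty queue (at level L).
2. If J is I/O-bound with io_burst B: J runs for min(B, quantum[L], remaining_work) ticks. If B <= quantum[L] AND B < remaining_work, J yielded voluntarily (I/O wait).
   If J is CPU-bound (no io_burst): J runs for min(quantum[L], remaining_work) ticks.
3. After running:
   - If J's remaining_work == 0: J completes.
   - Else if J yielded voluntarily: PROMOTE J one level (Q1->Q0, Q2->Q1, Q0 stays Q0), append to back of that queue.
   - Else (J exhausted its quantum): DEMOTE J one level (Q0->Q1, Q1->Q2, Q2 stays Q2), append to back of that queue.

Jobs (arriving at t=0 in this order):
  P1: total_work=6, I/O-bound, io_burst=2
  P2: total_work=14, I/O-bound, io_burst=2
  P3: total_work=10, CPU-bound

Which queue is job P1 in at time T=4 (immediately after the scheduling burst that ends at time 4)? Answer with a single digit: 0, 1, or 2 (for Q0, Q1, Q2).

t=0-2: P1@Q0 runs 2, rem=4, I/O yield, promote→Q0. Q0=[P2,P3,P1] Q1=[] Q2=[]
t=2-4: P2@Q0 runs 2, rem=12, I/O yield, promote→Q0. Q0=[P3,P1,P2] Q1=[] Q2=[]
t=4-7: P3@Q0 runs 3, rem=7, quantum used, demote→Q1. Q0=[P1,P2] Q1=[P3] Q2=[]
t=7-9: P1@Q0 runs 2, rem=2, I/O yield, promote→Q0. Q0=[P2,P1] Q1=[P3] Q2=[]
t=9-11: P2@Q0 runs 2, rem=10, I/O yield, promote→Q0. Q0=[P1,P2] Q1=[P3] Q2=[]
t=11-13: P1@Q0 runs 2, rem=0, completes. Q0=[P2] Q1=[P3] Q2=[]
t=13-15: P2@Q0 runs 2, rem=8, I/O yield, promote→Q0. Q0=[P2] Q1=[P3] Q2=[]
t=15-17: P2@Q0 runs 2, rem=6, I/O yield, promote→Q0. Q0=[P2] Q1=[P3] Q2=[]
t=17-19: P2@Q0 runs 2, rem=4, I/O yield, promote→Q0. Q0=[P2] Q1=[P3] Q2=[]
t=19-21: P2@Q0 runs 2, rem=2, I/O yield, promote→Q0. Q0=[P2] Q1=[P3] Q2=[]
t=21-23: P2@Q0 runs 2, rem=0, completes. Q0=[] Q1=[P3] Q2=[]
t=23-28: P3@Q1 runs 5, rem=2, quantum used, demote→Q2. Q0=[] Q1=[] Q2=[P3]
t=28-30: P3@Q2 runs 2, rem=0, completes. Q0=[] Q1=[] Q2=[]

Answer: 0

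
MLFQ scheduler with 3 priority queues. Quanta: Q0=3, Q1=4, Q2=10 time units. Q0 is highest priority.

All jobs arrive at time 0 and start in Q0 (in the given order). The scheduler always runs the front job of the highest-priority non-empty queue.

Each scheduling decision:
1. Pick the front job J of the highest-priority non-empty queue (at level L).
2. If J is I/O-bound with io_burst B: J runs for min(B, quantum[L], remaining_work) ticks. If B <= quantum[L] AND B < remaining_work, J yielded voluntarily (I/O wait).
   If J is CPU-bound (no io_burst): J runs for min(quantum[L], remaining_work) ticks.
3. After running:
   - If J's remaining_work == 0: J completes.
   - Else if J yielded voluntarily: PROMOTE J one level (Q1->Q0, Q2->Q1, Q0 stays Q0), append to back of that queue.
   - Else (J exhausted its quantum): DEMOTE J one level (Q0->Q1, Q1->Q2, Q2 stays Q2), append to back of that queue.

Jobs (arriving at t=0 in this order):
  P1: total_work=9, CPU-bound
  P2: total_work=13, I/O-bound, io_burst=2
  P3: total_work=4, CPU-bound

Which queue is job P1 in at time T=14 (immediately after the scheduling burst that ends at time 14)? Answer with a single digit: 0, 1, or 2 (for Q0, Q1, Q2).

t=0-3: P1@Q0 runs 3, rem=6, quantum used, demote→Q1. Q0=[P2,P3] Q1=[P1] Q2=[]
t=3-5: P2@Q0 runs 2, rem=11, I/O yield, promote→Q0. Q0=[P3,P2] Q1=[P1] Q2=[]
t=5-8: P3@Q0 runs 3, rem=1, quantum used, demote→Q1. Q0=[P2] Q1=[P1,P3] Q2=[]
t=8-10: P2@Q0 runs 2, rem=9, I/O yield, promote→Q0. Q0=[P2] Q1=[P1,P3] Q2=[]
t=10-12: P2@Q0 runs 2, rem=7, I/O yield, promote→Q0. Q0=[P2] Q1=[P1,P3] Q2=[]
t=12-14: P2@Q0 runs 2, rem=5, I/O yield, promote→Q0. Q0=[P2] Q1=[P1,P3] Q2=[]
t=14-16: P2@Q0 runs 2, rem=3, I/O yield, promote→Q0. Q0=[P2] Q1=[P1,P3] Q2=[]
t=16-18: P2@Q0 runs 2, rem=1, I/O yield, promote→Q0. Q0=[P2] Q1=[P1,P3] Q2=[]
t=18-19: P2@Q0 runs 1, rem=0, completes. Q0=[] Q1=[P1,P3] Q2=[]
t=19-23: P1@Q1 runs 4, rem=2, quantum used, demote→Q2. Q0=[] Q1=[P3] Q2=[P1]
t=23-24: P3@Q1 runs 1, rem=0, completes. Q0=[] Q1=[] Q2=[P1]
t=24-26: P1@Q2 runs 2, rem=0, completes. Q0=[] Q1=[] Q2=[]

Answer: 1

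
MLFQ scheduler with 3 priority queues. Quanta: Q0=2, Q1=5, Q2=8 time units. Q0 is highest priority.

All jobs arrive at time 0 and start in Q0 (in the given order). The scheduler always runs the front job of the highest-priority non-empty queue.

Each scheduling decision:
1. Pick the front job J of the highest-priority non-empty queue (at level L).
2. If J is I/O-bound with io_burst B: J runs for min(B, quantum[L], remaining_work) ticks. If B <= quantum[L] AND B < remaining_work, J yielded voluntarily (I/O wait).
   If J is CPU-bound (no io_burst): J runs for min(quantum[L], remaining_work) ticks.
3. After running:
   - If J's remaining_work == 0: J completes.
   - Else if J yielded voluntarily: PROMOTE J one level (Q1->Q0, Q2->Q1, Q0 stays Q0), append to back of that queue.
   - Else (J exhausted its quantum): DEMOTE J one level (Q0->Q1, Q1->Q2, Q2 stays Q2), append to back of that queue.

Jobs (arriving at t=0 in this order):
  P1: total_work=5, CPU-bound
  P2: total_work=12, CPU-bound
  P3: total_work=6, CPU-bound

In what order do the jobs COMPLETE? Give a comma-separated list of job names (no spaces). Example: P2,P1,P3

Answer: P1,P3,P2

Derivation:
t=0-2: P1@Q0 runs 2, rem=3, quantum used, demote→Q1. Q0=[P2,P3] Q1=[P1] Q2=[]
t=2-4: P2@Q0 runs 2, rem=10, quantum used, demote→Q1. Q0=[P3] Q1=[P1,P2] Q2=[]
t=4-6: P3@Q0 runs 2, rem=4, quantum used, demote→Q1. Q0=[] Q1=[P1,P2,P3] Q2=[]
t=6-9: P1@Q1 runs 3, rem=0, completes. Q0=[] Q1=[P2,P3] Q2=[]
t=9-14: P2@Q1 runs 5, rem=5, quantum used, demote→Q2. Q0=[] Q1=[P3] Q2=[P2]
t=14-18: P3@Q1 runs 4, rem=0, completes. Q0=[] Q1=[] Q2=[P2]
t=18-23: P2@Q2 runs 5, rem=0, completes. Q0=[] Q1=[] Q2=[]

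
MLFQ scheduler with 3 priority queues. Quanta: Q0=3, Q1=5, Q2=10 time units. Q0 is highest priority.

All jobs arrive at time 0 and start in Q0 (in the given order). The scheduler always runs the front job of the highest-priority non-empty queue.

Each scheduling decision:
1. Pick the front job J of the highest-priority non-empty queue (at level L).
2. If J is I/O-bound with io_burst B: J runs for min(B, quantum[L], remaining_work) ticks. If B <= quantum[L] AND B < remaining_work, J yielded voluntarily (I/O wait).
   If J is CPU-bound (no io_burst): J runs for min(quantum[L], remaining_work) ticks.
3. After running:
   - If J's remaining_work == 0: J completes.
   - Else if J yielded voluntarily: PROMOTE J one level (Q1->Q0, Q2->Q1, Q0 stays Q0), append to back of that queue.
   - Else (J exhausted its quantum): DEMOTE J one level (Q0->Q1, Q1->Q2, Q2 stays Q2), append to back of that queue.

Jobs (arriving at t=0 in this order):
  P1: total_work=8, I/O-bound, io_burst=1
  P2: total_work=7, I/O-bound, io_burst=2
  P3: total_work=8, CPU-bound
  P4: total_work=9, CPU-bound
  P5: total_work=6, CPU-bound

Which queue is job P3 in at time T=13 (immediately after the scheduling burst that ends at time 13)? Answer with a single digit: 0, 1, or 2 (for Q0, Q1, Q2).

Answer: 1

Derivation:
t=0-1: P1@Q0 runs 1, rem=7, I/O yield, promote→Q0. Q0=[P2,P3,P4,P5,P1] Q1=[] Q2=[]
t=1-3: P2@Q0 runs 2, rem=5, I/O yield, promote→Q0. Q0=[P3,P4,P5,P1,P2] Q1=[] Q2=[]
t=3-6: P3@Q0 runs 3, rem=5, quantum used, demote→Q1. Q0=[P4,P5,P1,P2] Q1=[P3] Q2=[]
t=6-9: P4@Q0 runs 3, rem=6, quantum used, demote→Q1. Q0=[P5,P1,P2] Q1=[P3,P4] Q2=[]
t=9-12: P5@Q0 runs 3, rem=3, quantum used, demote→Q1. Q0=[P1,P2] Q1=[P3,P4,P5] Q2=[]
t=12-13: P1@Q0 runs 1, rem=6, I/O yield, promote→Q0. Q0=[P2,P1] Q1=[P3,P4,P5] Q2=[]
t=13-15: P2@Q0 runs 2, rem=3, I/O yield, promote→Q0. Q0=[P1,P2] Q1=[P3,P4,P5] Q2=[]
t=15-16: P1@Q0 runs 1, rem=5, I/O yield, promote→Q0. Q0=[P2,P1] Q1=[P3,P4,P5] Q2=[]
t=16-18: P2@Q0 runs 2, rem=1, I/O yield, promote→Q0. Q0=[P1,P2] Q1=[P3,P4,P5] Q2=[]
t=18-19: P1@Q0 runs 1, rem=4, I/O yield, promote→Q0. Q0=[P2,P1] Q1=[P3,P4,P5] Q2=[]
t=19-20: P2@Q0 runs 1, rem=0, completes. Q0=[P1] Q1=[P3,P4,P5] Q2=[]
t=20-21: P1@Q0 runs 1, rem=3, I/O yield, promote→Q0. Q0=[P1] Q1=[P3,P4,P5] Q2=[]
t=21-22: P1@Q0 runs 1, rem=2, I/O yield, promote→Q0. Q0=[P1] Q1=[P3,P4,P5] Q2=[]
t=22-23: P1@Q0 runs 1, rem=1, I/O yield, promote→Q0. Q0=[P1] Q1=[P3,P4,P5] Q2=[]
t=23-24: P1@Q0 runs 1, rem=0, completes. Q0=[] Q1=[P3,P4,P5] Q2=[]
t=24-29: P3@Q1 runs 5, rem=0, completes. Q0=[] Q1=[P4,P5] Q2=[]
t=29-34: P4@Q1 runs 5, rem=1, quantum used, demote→Q2. Q0=[] Q1=[P5] Q2=[P4]
t=34-37: P5@Q1 runs 3, rem=0, completes. Q0=[] Q1=[] Q2=[P4]
t=37-38: P4@Q2 runs 1, rem=0, completes. Q0=[] Q1=[] Q2=[]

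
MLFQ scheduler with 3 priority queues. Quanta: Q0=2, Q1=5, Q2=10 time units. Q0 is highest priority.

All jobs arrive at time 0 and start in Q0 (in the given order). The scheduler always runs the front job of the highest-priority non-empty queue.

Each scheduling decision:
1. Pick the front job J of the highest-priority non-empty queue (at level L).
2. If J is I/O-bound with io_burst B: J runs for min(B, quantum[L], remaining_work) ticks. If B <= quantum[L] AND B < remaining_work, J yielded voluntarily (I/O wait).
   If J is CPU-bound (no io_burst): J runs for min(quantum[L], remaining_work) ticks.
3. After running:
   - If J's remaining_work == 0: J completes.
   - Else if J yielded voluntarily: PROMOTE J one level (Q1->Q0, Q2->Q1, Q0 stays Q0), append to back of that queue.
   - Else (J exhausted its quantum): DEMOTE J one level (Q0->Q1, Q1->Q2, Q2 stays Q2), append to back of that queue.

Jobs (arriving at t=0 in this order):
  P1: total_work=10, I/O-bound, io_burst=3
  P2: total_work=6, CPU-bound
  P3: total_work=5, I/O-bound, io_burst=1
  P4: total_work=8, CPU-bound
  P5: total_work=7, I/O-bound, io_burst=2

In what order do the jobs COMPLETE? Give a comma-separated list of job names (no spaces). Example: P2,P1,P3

t=0-2: P1@Q0 runs 2, rem=8, quantum used, demote→Q1. Q0=[P2,P3,P4,P5] Q1=[P1] Q2=[]
t=2-4: P2@Q0 runs 2, rem=4, quantum used, demote→Q1. Q0=[P3,P4,P5] Q1=[P1,P2] Q2=[]
t=4-5: P3@Q0 runs 1, rem=4, I/O yield, promote→Q0. Q0=[P4,P5,P3] Q1=[P1,P2] Q2=[]
t=5-7: P4@Q0 runs 2, rem=6, quantum used, demote→Q1. Q0=[P5,P3] Q1=[P1,P2,P4] Q2=[]
t=7-9: P5@Q0 runs 2, rem=5, I/O yield, promote→Q0. Q0=[P3,P5] Q1=[P1,P2,P4] Q2=[]
t=9-10: P3@Q0 runs 1, rem=3, I/O yield, promote→Q0. Q0=[P5,P3] Q1=[P1,P2,P4] Q2=[]
t=10-12: P5@Q0 runs 2, rem=3, I/O yield, promote→Q0. Q0=[P3,P5] Q1=[P1,P2,P4] Q2=[]
t=12-13: P3@Q0 runs 1, rem=2, I/O yield, promote→Q0. Q0=[P5,P3] Q1=[P1,P2,P4] Q2=[]
t=13-15: P5@Q0 runs 2, rem=1, I/O yield, promote→Q0. Q0=[P3,P5] Q1=[P1,P2,P4] Q2=[]
t=15-16: P3@Q0 runs 1, rem=1, I/O yield, promote→Q0. Q0=[P5,P3] Q1=[P1,P2,P4] Q2=[]
t=16-17: P5@Q0 runs 1, rem=0, completes. Q0=[P3] Q1=[P1,P2,P4] Q2=[]
t=17-18: P3@Q0 runs 1, rem=0, completes. Q0=[] Q1=[P1,P2,P4] Q2=[]
t=18-21: P1@Q1 runs 3, rem=5, I/O yield, promote→Q0. Q0=[P1] Q1=[P2,P4] Q2=[]
t=21-23: P1@Q0 runs 2, rem=3, quantum used, demote→Q1. Q0=[] Q1=[P2,P4,P1] Q2=[]
t=23-27: P2@Q1 runs 4, rem=0, completes. Q0=[] Q1=[P4,P1] Q2=[]
t=27-32: P4@Q1 runs 5, rem=1, quantum used, demote→Q2. Q0=[] Q1=[P1] Q2=[P4]
t=32-35: P1@Q1 runs 3, rem=0, completes. Q0=[] Q1=[] Q2=[P4]
t=35-36: P4@Q2 runs 1, rem=0, completes. Q0=[] Q1=[] Q2=[]

Answer: P5,P3,P2,P1,P4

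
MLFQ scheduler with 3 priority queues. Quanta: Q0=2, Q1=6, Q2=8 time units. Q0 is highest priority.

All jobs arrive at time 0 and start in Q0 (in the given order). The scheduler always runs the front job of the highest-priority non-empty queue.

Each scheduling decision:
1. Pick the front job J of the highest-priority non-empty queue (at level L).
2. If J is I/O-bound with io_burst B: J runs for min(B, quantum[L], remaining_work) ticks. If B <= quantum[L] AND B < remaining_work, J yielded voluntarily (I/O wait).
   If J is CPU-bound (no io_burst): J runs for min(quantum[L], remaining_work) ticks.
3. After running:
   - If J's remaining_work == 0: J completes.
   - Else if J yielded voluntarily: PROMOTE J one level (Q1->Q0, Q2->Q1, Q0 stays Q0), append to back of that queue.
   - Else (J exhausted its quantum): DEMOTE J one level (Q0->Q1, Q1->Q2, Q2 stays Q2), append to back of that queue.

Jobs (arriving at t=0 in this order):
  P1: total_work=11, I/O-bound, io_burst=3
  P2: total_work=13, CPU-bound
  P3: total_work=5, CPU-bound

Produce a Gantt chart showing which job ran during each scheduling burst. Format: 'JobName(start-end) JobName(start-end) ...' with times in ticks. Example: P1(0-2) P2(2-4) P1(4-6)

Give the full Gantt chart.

t=0-2: P1@Q0 runs 2, rem=9, quantum used, demote→Q1. Q0=[P2,P3] Q1=[P1] Q2=[]
t=2-4: P2@Q0 runs 2, rem=11, quantum used, demote→Q1. Q0=[P3] Q1=[P1,P2] Q2=[]
t=4-6: P3@Q0 runs 2, rem=3, quantum used, demote→Q1. Q0=[] Q1=[P1,P2,P3] Q2=[]
t=6-9: P1@Q1 runs 3, rem=6, I/O yield, promote→Q0. Q0=[P1] Q1=[P2,P3] Q2=[]
t=9-11: P1@Q0 runs 2, rem=4, quantum used, demote→Q1. Q0=[] Q1=[P2,P3,P1] Q2=[]
t=11-17: P2@Q1 runs 6, rem=5, quantum used, demote→Q2. Q0=[] Q1=[P3,P1] Q2=[P2]
t=17-20: P3@Q1 runs 3, rem=0, completes. Q0=[] Q1=[P1] Q2=[P2]
t=20-23: P1@Q1 runs 3, rem=1, I/O yield, promote→Q0. Q0=[P1] Q1=[] Q2=[P2]
t=23-24: P1@Q0 runs 1, rem=0, completes. Q0=[] Q1=[] Q2=[P2]
t=24-29: P2@Q2 runs 5, rem=0, completes. Q0=[] Q1=[] Q2=[]

Answer: P1(0-2) P2(2-4) P3(4-6) P1(6-9) P1(9-11) P2(11-17) P3(17-20) P1(20-23) P1(23-24) P2(24-29)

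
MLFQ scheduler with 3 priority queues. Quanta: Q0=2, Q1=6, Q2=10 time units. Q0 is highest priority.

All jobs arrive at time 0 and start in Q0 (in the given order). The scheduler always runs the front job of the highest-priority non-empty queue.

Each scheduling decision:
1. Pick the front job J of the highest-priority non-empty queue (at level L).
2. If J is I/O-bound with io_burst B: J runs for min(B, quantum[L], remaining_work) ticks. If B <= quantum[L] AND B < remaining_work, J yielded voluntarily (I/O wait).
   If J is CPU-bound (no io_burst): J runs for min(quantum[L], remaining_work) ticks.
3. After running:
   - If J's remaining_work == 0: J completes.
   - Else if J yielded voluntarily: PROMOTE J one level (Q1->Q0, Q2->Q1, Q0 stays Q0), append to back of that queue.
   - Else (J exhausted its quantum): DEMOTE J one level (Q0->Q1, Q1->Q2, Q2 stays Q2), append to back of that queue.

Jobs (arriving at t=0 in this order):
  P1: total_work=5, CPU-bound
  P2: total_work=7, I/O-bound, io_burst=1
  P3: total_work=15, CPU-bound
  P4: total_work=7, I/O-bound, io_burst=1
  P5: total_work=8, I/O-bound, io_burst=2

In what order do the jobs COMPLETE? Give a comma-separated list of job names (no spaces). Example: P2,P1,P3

Answer: P5,P2,P4,P1,P3

Derivation:
t=0-2: P1@Q0 runs 2, rem=3, quantum used, demote→Q1. Q0=[P2,P3,P4,P5] Q1=[P1] Q2=[]
t=2-3: P2@Q0 runs 1, rem=6, I/O yield, promote→Q0. Q0=[P3,P4,P5,P2] Q1=[P1] Q2=[]
t=3-5: P3@Q0 runs 2, rem=13, quantum used, demote→Q1. Q0=[P4,P5,P2] Q1=[P1,P3] Q2=[]
t=5-6: P4@Q0 runs 1, rem=6, I/O yield, promote→Q0. Q0=[P5,P2,P4] Q1=[P1,P3] Q2=[]
t=6-8: P5@Q0 runs 2, rem=6, I/O yield, promote→Q0. Q0=[P2,P4,P5] Q1=[P1,P3] Q2=[]
t=8-9: P2@Q0 runs 1, rem=5, I/O yield, promote→Q0. Q0=[P4,P5,P2] Q1=[P1,P3] Q2=[]
t=9-10: P4@Q0 runs 1, rem=5, I/O yield, promote→Q0. Q0=[P5,P2,P4] Q1=[P1,P3] Q2=[]
t=10-12: P5@Q0 runs 2, rem=4, I/O yield, promote→Q0. Q0=[P2,P4,P5] Q1=[P1,P3] Q2=[]
t=12-13: P2@Q0 runs 1, rem=4, I/O yield, promote→Q0. Q0=[P4,P5,P2] Q1=[P1,P3] Q2=[]
t=13-14: P4@Q0 runs 1, rem=4, I/O yield, promote→Q0. Q0=[P5,P2,P4] Q1=[P1,P3] Q2=[]
t=14-16: P5@Q0 runs 2, rem=2, I/O yield, promote→Q0. Q0=[P2,P4,P5] Q1=[P1,P3] Q2=[]
t=16-17: P2@Q0 runs 1, rem=3, I/O yield, promote→Q0. Q0=[P4,P5,P2] Q1=[P1,P3] Q2=[]
t=17-18: P4@Q0 runs 1, rem=3, I/O yield, promote→Q0. Q0=[P5,P2,P4] Q1=[P1,P3] Q2=[]
t=18-20: P5@Q0 runs 2, rem=0, completes. Q0=[P2,P4] Q1=[P1,P3] Q2=[]
t=20-21: P2@Q0 runs 1, rem=2, I/O yield, promote→Q0. Q0=[P4,P2] Q1=[P1,P3] Q2=[]
t=21-22: P4@Q0 runs 1, rem=2, I/O yield, promote→Q0. Q0=[P2,P4] Q1=[P1,P3] Q2=[]
t=22-23: P2@Q0 runs 1, rem=1, I/O yield, promote→Q0. Q0=[P4,P2] Q1=[P1,P3] Q2=[]
t=23-24: P4@Q0 runs 1, rem=1, I/O yield, promote→Q0. Q0=[P2,P4] Q1=[P1,P3] Q2=[]
t=24-25: P2@Q0 runs 1, rem=0, completes. Q0=[P4] Q1=[P1,P3] Q2=[]
t=25-26: P4@Q0 runs 1, rem=0, completes. Q0=[] Q1=[P1,P3] Q2=[]
t=26-29: P1@Q1 runs 3, rem=0, completes. Q0=[] Q1=[P3] Q2=[]
t=29-35: P3@Q1 runs 6, rem=7, quantum used, demote→Q2. Q0=[] Q1=[] Q2=[P3]
t=35-42: P3@Q2 runs 7, rem=0, completes. Q0=[] Q1=[] Q2=[]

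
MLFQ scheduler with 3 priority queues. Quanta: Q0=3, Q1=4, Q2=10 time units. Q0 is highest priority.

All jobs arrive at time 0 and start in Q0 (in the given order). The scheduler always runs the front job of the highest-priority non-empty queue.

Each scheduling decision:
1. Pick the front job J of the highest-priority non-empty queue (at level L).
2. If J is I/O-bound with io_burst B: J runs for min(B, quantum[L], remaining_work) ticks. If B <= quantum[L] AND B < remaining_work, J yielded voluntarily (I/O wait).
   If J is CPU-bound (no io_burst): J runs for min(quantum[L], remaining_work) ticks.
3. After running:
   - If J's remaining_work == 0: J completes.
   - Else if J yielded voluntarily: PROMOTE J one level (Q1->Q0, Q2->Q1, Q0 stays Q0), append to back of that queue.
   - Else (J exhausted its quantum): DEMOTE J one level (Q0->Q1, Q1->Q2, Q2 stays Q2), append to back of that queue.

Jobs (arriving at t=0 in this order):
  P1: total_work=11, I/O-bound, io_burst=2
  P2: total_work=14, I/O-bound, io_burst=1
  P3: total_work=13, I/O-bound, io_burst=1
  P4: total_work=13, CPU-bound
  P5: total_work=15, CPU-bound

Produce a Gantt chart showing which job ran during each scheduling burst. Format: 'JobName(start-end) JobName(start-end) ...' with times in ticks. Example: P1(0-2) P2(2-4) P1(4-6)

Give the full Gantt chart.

Answer: P1(0-2) P2(2-3) P3(3-4) P4(4-7) P5(7-10) P1(10-12) P2(12-13) P3(13-14) P1(14-16) P2(16-17) P3(17-18) P1(18-20) P2(20-21) P3(21-22) P1(22-24) P2(24-25) P3(25-26) P1(26-27) P2(27-28) P3(28-29) P2(29-30) P3(30-31) P2(31-32) P3(32-33) P2(33-34) P3(34-35) P2(35-36) P3(36-37) P2(37-38) P3(38-39) P2(39-40) P3(40-41) P2(41-42) P3(42-43) P2(43-44) P4(44-48) P5(48-52) P4(52-58) P5(58-66)

Derivation:
t=0-2: P1@Q0 runs 2, rem=9, I/O yield, promote→Q0. Q0=[P2,P3,P4,P5,P1] Q1=[] Q2=[]
t=2-3: P2@Q0 runs 1, rem=13, I/O yield, promote→Q0. Q0=[P3,P4,P5,P1,P2] Q1=[] Q2=[]
t=3-4: P3@Q0 runs 1, rem=12, I/O yield, promote→Q0. Q0=[P4,P5,P1,P2,P3] Q1=[] Q2=[]
t=4-7: P4@Q0 runs 3, rem=10, quantum used, demote→Q1. Q0=[P5,P1,P2,P3] Q1=[P4] Q2=[]
t=7-10: P5@Q0 runs 3, rem=12, quantum used, demote→Q1. Q0=[P1,P2,P3] Q1=[P4,P5] Q2=[]
t=10-12: P1@Q0 runs 2, rem=7, I/O yield, promote→Q0. Q0=[P2,P3,P1] Q1=[P4,P5] Q2=[]
t=12-13: P2@Q0 runs 1, rem=12, I/O yield, promote→Q0. Q0=[P3,P1,P2] Q1=[P4,P5] Q2=[]
t=13-14: P3@Q0 runs 1, rem=11, I/O yield, promote→Q0. Q0=[P1,P2,P3] Q1=[P4,P5] Q2=[]
t=14-16: P1@Q0 runs 2, rem=5, I/O yield, promote→Q0. Q0=[P2,P3,P1] Q1=[P4,P5] Q2=[]
t=16-17: P2@Q0 runs 1, rem=11, I/O yield, promote→Q0. Q0=[P3,P1,P2] Q1=[P4,P5] Q2=[]
t=17-18: P3@Q0 runs 1, rem=10, I/O yield, promote→Q0. Q0=[P1,P2,P3] Q1=[P4,P5] Q2=[]
t=18-20: P1@Q0 runs 2, rem=3, I/O yield, promote→Q0. Q0=[P2,P3,P1] Q1=[P4,P5] Q2=[]
t=20-21: P2@Q0 runs 1, rem=10, I/O yield, promote→Q0. Q0=[P3,P1,P2] Q1=[P4,P5] Q2=[]
t=21-22: P3@Q0 runs 1, rem=9, I/O yield, promote→Q0. Q0=[P1,P2,P3] Q1=[P4,P5] Q2=[]
t=22-24: P1@Q0 runs 2, rem=1, I/O yield, promote→Q0. Q0=[P2,P3,P1] Q1=[P4,P5] Q2=[]
t=24-25: P2@Q0 runs 1, rem=9, I/O yield, promote→Q0. Q0=[P3,P1,P2] Q1=[P4,P5] Q2=[]
t=25-26: P3@Q0 runs 1, rem=8, I/O yield, promote→Q0. Q0=[P1,P2,P3] Q1=[P4,P5] Q2=[]
t=26-27: P1@Q0 runs 1, rem=0, completes. Q0=[P2,P3] Q1=[P4,P5] Q2=[]
t=27-28: P2@Q0 runs 1, rem=8, I/O yield, promote→Q0. Q0=[P3,P2] Q1=[P4,P5] Q2=[]
t=28-29: P3@Q0 runs 1, rem=7, I/O yield, promote→Q0. Q0=[P2,P3] Q1=[P4,P5] Q2=[]
t=29-30: P2@Q0 runs 1, rem=7, I/O yield, promote→Q0. Q0=[P3,P2] Q1=[P4,P5] Q2=[]
t=30-31: P3@Q0 runs 1, rem=6, I/O yield, promote→Q0. Q0=[P2,P3] Q1=[P4,P5] Q2=[]
t=31-32: P2@Q0 runs 1, rem=6, I/O yield, promote→Q0. Q0=[P3,P2] Q1=[P4,P5] Q2=[]
t=32-33: P3@Q0 runs 1, rem=5, I/O yield, promote→Q0. Q0=[P2,P3] Q1=[P4,P5] Q2=[]
t=33-34: P2@Q0 runs 1, rem=5, I/O yield, promote→Q0. Q0=[P3,P2] Q1=[P4,P5] Q2=[]
t=34-35: P3@Q0 runs 1, rem=4, I/O yield, promote→Q0. Q0=[P2,P3] Q1=[P4,P5] Q2=[]
t=35-36: P2@Q0 runs 1, rem=4, I/O yield, promote→Q0. Q0=[P3,P2] Q1=[P4,P5] Q2=[]
t=36-37: P3@Q0 runs 1, rem=3, I/O yield, promote→Q0. Q0=[P2,P3] Q1=[P4,P5] Q2=[]
t=37-38: P2@Q0 runs 1, rem=3, I/O yield, promote→Q0. Q0=[P3,P2] Q1=[P4,P5] Q2=[]
t=38-39: P3@Q0 runs 1, rem=2, I/O yield, promote→Q0. Q0=[P2,P3] Q1=[P4,P5] Q2=[]
t=39-40: P2@Q0 runs 1, rem=2, I/O yield, promote→Q0. Q0=[P3,P2] Q1=[P4,P5] Q2=[]
t=40-41: P3@Q0 runs 1, rem=1, I/O yield, promote→Q0. Q0=[P2,P3] Q1=[P4,P5] Q2=[]
t=41-42: P2@Q0 runs 1, rem=1, I/O yield, promote→Q0. Q0=[P3,P2] Q1=[P4,P5] Q2=[]
t=42-43: P3@Q0 runs 1, rem=0, completes. Q0=[P2] Q1=[P4,P5] Q2=[]
t=43-44: P2@Q0 runs 1, rem=0, completes. Q0=[] Q1=[P4,P5] Q2=[]
t=44-48: P4@Q1 runs 4, rem=6, quantum used, demote→Q2. Q0=[] Q1=[P5] Q2=[P4]
t=48-52: P5@Q1 runs 4, rem=8, quantum used, demote→Q2. Q0=[] Q1=[] Q2=[P4,P5]
t=52-58: P4@Q2 runs 6, rem=0, completes. Q0=[] Q1=[] Q2=[P5]
t=58-66: P5@Q2 runs 8, rem=0, completes. Q0=[] Q1=[] Q2=[]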